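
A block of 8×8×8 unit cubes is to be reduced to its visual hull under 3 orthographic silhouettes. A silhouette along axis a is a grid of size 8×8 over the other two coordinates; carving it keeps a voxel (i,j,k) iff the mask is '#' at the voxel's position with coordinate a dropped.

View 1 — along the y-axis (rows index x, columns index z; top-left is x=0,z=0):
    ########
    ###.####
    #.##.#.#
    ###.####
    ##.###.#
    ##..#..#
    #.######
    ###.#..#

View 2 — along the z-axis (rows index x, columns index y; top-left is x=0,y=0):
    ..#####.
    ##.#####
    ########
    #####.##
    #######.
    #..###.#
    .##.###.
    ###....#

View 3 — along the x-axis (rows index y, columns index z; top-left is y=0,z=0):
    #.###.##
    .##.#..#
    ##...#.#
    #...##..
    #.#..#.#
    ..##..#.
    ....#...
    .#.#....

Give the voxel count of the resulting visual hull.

remaining voxels: 128

full grid |V| = 512
carve view 1 (along y, XZ-mask fill 49/64): 392 voxels remain
carve view 2 (along z, XY-mask fill 48/64): 295 voxels remain
carve view 3 (along x, YZ-mask fill 27/64): 128 voxels remain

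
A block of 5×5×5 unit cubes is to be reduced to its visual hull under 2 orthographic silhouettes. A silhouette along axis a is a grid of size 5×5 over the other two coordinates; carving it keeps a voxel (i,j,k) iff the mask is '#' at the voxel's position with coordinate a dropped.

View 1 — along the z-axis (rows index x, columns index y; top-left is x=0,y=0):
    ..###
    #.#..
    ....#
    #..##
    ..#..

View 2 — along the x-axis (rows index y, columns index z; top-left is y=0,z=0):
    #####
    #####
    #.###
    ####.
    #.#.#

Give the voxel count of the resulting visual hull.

before carving: 125 voxels (5×5×5)
[1] z-view keeps 10 columns → grid now 50
[2] x-view keeps 21 columns → grid now 39

voxel count = 39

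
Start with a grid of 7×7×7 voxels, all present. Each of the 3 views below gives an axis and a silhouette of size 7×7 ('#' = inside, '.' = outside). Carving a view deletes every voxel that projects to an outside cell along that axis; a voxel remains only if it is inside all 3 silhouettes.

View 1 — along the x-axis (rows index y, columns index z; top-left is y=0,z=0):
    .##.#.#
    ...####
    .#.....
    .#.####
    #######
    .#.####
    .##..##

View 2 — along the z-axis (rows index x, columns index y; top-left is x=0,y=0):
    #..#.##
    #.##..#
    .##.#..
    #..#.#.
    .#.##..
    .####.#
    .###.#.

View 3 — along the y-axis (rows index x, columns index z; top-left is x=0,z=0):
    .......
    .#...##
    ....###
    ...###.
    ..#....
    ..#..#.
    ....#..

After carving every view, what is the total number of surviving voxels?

remaining voxels: 32

full grid |V| = 343
V1 x: intersect with YZ mask (30 set) -- 210 left
V2 z: intersect with XY mask (26 set) -- 110 left
V3 y: intersect with XZ mask (13 set) -- 32 left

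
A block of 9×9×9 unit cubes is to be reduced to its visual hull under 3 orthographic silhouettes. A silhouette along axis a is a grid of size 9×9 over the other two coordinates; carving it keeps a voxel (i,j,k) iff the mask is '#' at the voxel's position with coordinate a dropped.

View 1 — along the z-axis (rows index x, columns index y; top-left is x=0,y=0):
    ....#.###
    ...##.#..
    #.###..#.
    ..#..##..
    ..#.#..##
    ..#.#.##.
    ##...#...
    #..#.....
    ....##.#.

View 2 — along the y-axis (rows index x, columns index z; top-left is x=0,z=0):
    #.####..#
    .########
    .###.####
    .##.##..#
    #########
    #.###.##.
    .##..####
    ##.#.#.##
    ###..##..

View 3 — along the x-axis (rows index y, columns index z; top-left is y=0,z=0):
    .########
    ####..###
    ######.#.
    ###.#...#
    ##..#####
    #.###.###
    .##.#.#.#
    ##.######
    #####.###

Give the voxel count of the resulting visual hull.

initial block: 9^3 = 729
after view 1 [z-axis, 31 of 81 cells solid] → remaining = 279
after view 2 [y-axis, 58 of 81 cells solid] → remaining = 203
after view 3 [x-axis, 62 of 81 cells solid] → remaining = 150

remaining voxels: 150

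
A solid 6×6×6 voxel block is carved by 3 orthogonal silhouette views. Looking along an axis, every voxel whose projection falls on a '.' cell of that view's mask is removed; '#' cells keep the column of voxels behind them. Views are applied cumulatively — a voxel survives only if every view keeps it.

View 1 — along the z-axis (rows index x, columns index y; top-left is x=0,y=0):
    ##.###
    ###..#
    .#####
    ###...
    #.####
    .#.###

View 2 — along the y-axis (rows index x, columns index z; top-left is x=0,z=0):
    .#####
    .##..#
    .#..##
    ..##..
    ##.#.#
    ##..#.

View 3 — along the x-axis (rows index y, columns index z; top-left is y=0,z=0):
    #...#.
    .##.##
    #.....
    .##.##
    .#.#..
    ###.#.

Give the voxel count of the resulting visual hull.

before carving: 216 voxels (6×6×6)
[1] z-view keeps 26 columns → grid now 156
[2] y-view keeps 20 columns → grid now 90
[3] x-view keeps 17 columns → grid now 45

45 voxels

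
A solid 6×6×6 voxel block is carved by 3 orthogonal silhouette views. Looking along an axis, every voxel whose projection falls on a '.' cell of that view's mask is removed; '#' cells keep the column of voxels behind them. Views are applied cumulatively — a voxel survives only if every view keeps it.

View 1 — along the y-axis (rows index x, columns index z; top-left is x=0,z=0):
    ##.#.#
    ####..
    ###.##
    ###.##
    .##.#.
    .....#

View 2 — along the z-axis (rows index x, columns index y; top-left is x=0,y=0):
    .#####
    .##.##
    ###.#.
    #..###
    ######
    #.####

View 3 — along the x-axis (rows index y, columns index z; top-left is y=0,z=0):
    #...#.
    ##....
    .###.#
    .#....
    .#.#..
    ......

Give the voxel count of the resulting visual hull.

full grid |V| = 216
step 1: project along y, AND mask (22/36) → |grid| = 132
step 2: project along z, AND mask (28/36) → |grid| = 99
step 3: project along x, AND mask (11/36) → |grid| = 34

voxel count = 34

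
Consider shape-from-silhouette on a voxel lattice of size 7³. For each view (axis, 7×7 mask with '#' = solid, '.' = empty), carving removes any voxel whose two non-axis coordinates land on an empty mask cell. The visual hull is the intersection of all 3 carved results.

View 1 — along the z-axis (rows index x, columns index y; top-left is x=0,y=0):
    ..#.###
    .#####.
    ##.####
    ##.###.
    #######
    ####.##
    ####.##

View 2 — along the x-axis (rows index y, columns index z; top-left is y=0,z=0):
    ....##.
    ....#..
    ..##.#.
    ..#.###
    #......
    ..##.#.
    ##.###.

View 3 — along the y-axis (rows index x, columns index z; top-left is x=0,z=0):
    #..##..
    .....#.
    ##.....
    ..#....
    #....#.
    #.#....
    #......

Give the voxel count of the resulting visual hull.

initial block: 7^3 = 343
step 1: project along z, AND mask (39/49) → |grid| = 273
step 2: project along x, AND mask (19/49) → |grid| = 106
step 3: project along y, AND mask (12/49) → |grid| = 26

|visual hull| = 26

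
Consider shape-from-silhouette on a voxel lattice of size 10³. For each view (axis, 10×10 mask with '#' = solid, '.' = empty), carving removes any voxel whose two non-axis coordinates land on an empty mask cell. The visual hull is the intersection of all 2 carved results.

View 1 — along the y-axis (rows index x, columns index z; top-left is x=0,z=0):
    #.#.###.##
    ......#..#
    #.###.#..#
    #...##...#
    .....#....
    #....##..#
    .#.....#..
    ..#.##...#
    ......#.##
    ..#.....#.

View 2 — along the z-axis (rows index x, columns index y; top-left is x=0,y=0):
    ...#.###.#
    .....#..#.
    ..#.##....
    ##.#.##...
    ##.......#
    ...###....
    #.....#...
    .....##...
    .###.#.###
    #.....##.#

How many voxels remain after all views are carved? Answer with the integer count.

remaining voxels: 133

full grid |V| = 1000
V1 y: intersect with XZ mask (35 set) -- 350 left
V2 z: intersect with XY mask (36 set) -- 133 left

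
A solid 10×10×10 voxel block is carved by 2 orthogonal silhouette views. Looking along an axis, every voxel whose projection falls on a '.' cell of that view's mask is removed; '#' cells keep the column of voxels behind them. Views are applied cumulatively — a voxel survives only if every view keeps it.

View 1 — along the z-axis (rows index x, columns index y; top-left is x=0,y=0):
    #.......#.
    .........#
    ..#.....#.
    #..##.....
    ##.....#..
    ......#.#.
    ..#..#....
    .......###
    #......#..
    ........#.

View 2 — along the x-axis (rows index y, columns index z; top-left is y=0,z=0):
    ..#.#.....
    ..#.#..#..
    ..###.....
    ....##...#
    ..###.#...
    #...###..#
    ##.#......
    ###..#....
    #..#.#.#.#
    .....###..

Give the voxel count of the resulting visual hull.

remaining voxels: 75

before carving: 1000 voxels (10×10×10)
V1 z: intersect with XY mask (21 set) -- 210 left
V2 x: intersect with YZ mask (35 set) -- 75 left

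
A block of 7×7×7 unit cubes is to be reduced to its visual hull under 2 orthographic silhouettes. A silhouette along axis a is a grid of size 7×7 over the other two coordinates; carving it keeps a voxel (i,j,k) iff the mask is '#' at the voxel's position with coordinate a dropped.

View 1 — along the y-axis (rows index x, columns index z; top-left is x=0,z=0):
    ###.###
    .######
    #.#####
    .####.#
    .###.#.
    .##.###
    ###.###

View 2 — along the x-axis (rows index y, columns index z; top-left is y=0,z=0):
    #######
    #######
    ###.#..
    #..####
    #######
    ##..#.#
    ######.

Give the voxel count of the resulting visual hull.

remaining voxels: 214

full grid |V| = 343
V1 y: intersect with XZ mask (38 set) -- 266 left
V2 x: intersect with YZ mask (40 set) -- 214 left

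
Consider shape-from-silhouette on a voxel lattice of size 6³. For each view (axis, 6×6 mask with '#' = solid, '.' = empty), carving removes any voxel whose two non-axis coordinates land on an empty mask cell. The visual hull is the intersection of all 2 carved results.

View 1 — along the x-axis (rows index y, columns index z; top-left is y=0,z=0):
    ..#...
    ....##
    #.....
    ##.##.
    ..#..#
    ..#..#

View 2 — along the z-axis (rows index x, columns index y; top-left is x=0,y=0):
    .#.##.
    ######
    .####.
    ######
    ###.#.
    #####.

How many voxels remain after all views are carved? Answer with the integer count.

remaining voxels: 57

initial block: 6^3 = 216
V1 x: intersect with YZ mask (12 set) -- 72 left
V2 z: intersect with XY mask (28 set) -- 57 left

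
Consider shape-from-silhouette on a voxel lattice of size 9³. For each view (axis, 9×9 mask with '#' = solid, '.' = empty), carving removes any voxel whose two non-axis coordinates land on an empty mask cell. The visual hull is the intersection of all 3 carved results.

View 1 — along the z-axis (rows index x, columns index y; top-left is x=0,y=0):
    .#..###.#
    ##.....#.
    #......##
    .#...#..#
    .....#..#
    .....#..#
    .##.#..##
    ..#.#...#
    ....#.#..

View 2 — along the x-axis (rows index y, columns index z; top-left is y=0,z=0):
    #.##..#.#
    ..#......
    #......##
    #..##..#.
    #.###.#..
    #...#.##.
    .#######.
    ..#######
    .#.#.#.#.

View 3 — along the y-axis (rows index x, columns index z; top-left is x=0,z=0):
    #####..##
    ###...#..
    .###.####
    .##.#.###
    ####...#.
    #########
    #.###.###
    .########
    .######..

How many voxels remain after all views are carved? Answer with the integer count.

|visual hull| = 92

full grid |V| = 729
[1] z-view keeps 28 columns → grid now 252
[2] x-view keeps 40 columns → grid now 119
[3] y-view keeps 59 columns → grid now 92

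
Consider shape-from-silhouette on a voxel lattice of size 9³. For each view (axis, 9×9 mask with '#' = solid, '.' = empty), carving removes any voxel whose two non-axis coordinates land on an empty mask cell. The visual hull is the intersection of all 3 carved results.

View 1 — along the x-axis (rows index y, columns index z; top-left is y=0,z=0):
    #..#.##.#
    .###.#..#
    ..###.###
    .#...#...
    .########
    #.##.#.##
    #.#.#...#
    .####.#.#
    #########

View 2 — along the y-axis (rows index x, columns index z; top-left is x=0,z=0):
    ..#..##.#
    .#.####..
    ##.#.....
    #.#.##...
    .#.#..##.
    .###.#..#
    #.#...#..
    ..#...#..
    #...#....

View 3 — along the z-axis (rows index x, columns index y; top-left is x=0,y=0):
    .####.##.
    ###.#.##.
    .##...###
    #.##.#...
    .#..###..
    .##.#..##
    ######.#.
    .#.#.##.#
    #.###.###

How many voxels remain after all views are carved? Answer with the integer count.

full grid |V| = 729
V1 x: intersect with YZ mask (51 set) -- 459 left
V2 y: intersect with XZ mask (32 set) -- 183 left
V3 z: intersect with XY mask (49 set) -- 106 left

106 voxels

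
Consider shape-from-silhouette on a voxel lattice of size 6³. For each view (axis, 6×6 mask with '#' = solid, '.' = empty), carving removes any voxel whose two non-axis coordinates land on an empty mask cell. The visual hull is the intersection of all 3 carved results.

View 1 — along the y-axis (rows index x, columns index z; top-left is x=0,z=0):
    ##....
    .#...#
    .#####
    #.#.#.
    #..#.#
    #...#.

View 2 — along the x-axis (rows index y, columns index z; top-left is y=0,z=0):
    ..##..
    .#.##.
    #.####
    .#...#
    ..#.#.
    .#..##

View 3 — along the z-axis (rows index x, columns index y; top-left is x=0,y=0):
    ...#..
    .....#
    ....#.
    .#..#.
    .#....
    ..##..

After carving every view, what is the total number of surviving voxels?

initial block: 6^3 = 216
[1] y-view keeps 17 columns → grid now 102
[2] x-view keeps 17 columns → grid now 46
[3] z-view keeps 8 columns → grid now 11

11 voxels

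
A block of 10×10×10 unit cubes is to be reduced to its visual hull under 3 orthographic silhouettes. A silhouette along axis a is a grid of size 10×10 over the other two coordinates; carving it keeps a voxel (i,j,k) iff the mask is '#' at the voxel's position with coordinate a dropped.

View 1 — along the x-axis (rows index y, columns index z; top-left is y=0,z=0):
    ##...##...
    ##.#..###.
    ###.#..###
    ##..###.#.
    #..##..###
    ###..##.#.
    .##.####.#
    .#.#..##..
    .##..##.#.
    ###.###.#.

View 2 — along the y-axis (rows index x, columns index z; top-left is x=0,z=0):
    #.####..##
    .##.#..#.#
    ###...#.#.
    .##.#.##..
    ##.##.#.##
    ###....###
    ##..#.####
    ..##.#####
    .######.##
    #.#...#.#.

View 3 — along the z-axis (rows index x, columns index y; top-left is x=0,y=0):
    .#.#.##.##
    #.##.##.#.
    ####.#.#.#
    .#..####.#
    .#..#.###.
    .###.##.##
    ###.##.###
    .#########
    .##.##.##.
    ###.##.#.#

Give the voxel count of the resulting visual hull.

before carving: 1000 voxels (10×10×10)
carve view 1 (along x, YZ-mask fill 58/100): 580 voxels remain
carve view 2 (along y, XZ-mask fill 61/100): 363 voxels remain
carve view 3 (along z, XY-mask fill 67/100): 249 voxels remain

voxel count = 249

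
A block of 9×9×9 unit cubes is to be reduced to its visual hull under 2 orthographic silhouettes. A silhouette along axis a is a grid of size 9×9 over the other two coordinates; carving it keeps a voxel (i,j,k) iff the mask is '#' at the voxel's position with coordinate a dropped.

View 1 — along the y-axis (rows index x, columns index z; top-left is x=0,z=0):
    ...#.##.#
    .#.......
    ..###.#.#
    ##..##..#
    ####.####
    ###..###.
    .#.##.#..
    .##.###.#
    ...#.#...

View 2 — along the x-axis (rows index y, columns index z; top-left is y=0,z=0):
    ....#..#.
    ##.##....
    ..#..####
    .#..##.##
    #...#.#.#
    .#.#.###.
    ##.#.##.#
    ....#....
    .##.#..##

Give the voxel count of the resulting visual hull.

voxel count = 169

before carving: 729 voxels (9×9×9)
after view 1 [y-axis, 41 of 81 cells solid] → remaining = 369
after view 2 [x-axis, 37 of 81 cells solid] → remaining = 169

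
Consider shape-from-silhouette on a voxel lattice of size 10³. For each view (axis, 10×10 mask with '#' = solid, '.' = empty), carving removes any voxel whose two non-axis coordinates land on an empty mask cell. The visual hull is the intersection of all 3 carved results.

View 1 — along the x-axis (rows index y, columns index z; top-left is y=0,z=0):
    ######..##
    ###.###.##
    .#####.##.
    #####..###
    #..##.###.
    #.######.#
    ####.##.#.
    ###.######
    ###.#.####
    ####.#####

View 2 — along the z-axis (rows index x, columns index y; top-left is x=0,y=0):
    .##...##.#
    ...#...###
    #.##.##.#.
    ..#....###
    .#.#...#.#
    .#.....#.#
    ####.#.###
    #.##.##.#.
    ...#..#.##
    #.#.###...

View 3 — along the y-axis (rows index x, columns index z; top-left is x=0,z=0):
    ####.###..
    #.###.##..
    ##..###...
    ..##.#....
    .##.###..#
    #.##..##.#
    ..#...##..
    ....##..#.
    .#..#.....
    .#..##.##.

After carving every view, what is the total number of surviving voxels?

|visual hull| = 173

full grid |V| = 1000
carve view 1 (along x, YZ-mask fill 78/100): 780 voxels remain
carve view 2 (along z, XY-mask fill 49/100): 392 voxels remain
carve view 3 (along y, XZ-mask fill 46/100): 173 voxels remain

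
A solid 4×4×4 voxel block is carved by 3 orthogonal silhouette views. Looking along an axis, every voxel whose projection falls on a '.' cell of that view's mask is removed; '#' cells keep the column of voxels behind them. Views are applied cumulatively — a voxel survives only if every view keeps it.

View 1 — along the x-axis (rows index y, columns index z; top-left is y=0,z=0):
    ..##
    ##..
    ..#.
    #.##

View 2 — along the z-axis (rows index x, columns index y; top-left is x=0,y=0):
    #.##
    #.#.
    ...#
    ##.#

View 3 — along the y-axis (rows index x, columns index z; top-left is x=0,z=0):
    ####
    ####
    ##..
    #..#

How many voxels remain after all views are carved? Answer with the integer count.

initial block: 4^3 = 64
V1 x: intersect with YZ mask (8 set) -- 32 left
V2 z: intersect with XY mask (9 set) -- 19 left
V3 y: intersect with XZ mask (12 set) -- 14 left

14 voxels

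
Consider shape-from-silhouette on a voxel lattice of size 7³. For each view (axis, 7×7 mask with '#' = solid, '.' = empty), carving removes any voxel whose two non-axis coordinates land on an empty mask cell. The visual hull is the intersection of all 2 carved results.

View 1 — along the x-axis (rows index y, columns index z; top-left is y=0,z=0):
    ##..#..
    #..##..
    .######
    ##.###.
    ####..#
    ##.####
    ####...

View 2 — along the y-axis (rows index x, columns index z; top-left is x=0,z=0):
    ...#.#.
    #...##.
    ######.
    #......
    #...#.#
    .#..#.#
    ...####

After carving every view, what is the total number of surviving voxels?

|visual hull| = 103

full grid |V| = 343
[1] x-view keeps 32 columns → grid now 224
[2] y-view keeps 22 columns → grid now 103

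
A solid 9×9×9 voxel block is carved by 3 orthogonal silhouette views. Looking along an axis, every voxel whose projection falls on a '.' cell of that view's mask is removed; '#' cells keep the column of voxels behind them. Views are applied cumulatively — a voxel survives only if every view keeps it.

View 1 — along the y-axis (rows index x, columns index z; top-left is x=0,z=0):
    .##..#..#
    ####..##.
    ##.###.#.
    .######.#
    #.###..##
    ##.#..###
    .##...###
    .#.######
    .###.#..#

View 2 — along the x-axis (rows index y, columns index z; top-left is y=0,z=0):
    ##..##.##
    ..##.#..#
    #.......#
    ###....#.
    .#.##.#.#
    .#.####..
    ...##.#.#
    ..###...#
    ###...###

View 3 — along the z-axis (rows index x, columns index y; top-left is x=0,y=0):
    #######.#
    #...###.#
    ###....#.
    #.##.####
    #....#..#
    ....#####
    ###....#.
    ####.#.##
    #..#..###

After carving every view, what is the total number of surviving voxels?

initial block: 9^3 = 729
carve view 1 (along y, XZ-mask fill 52/81): 468 voxels remain
carve view 2 (along x, YZ-mask fill 40/81): 237 voxels remain
carve view 3 (along z, XY-mask fill 48/81): 138 voxels remain

138 voxels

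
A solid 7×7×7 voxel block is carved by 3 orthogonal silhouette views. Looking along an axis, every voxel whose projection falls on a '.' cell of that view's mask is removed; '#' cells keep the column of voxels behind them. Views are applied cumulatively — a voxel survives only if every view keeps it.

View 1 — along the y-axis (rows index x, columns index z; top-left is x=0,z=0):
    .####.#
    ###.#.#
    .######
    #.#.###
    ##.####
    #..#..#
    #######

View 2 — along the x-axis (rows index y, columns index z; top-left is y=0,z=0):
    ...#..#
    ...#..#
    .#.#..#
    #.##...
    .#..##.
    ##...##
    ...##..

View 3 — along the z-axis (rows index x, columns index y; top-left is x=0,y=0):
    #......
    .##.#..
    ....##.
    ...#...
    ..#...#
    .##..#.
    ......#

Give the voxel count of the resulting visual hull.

before carving: 343 voxels (7×7×7)
[1] y-view keeps 37 columns → grid now 259
[2] x-view keeps 19 columns → grid now 103
[3] z-view keeps 13 columns → grid now 28

|visual hull| = 28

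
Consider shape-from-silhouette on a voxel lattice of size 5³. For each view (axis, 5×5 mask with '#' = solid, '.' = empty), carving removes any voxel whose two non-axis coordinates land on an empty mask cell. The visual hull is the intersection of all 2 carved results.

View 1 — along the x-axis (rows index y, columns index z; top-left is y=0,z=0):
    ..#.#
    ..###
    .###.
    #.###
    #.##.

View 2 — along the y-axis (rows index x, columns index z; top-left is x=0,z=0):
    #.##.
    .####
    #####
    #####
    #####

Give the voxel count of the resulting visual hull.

before carving: 125 voxels (5×5×5)
carve view 1 (along x, YZ-mask fill 15/25): 75 voxels remain
carve view 2 (along y, XZ-mask fill 22/25): 69 voxels remain

remaining voxels: 69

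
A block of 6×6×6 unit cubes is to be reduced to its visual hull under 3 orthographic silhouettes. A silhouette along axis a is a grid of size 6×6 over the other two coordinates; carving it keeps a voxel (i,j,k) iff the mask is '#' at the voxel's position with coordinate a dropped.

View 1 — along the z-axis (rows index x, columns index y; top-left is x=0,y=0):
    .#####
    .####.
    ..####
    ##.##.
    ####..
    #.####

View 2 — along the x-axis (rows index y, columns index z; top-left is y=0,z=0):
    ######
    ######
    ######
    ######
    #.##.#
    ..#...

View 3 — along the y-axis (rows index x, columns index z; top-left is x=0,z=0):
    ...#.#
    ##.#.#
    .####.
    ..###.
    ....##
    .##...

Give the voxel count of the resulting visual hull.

remaining voxels: 61

before carving: 216 voxels (6×6×6)
step 1: project along z, AND mask (26/36) → |grid| = 156
step 2: project along x, AND mask (29/36) → |grid| = 131
step 3: project along y, AND mask (17/36) → |grid| = 61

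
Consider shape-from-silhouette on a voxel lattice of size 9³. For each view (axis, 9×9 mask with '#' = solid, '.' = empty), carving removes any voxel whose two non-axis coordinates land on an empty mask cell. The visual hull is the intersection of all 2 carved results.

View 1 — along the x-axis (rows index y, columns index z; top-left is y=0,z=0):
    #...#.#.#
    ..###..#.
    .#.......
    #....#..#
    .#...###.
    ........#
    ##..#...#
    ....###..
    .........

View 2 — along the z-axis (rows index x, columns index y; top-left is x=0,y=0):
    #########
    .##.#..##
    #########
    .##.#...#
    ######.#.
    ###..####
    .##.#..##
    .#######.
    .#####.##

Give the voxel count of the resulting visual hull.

voxel count = 154

before carving: 729 voxels (9×9×9)
  1. axis=0 (YZ plane), |mask|=24  ⇒  voxels=216
  2. axis=2 (XY plane), |mask|=60  ⇒  voxels=154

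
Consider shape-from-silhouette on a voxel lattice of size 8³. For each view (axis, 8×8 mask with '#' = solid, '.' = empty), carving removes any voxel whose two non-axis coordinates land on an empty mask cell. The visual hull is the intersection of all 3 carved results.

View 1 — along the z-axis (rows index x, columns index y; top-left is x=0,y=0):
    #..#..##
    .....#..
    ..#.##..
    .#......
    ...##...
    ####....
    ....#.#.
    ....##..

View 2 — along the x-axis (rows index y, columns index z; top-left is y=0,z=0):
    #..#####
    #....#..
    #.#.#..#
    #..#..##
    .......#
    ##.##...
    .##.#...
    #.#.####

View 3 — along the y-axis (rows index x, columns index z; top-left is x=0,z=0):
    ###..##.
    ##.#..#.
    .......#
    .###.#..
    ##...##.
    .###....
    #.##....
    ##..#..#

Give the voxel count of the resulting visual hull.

initial block: 8^3 = 512
after view 1 [z-axis, 19 of 64 cells solid] → remaining = 152
after view 2 [x-axis, 30 of 64 cells solid] → remaining = 64
after view 3 [y-axis, 28 of 64 cells solid] → remaining = 27

remaining voxels: 27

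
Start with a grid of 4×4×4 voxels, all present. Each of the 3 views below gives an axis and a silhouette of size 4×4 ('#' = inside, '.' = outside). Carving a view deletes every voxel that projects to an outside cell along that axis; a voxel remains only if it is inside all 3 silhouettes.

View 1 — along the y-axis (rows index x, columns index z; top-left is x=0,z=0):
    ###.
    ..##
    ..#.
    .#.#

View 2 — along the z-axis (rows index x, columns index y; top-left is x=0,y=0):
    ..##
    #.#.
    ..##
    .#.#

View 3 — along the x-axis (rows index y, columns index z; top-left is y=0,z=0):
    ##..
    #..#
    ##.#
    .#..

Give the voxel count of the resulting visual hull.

full grid |V| = 64
after view 1 [y-axis, 8 of 16 cells solid] → remaining = 32
after view 2 [z-axis, 8 of 16 cells solid] → remaining = 16
after view 3 [x-axis, 8 of 16 cells solid] → remaining = 6

6 voxels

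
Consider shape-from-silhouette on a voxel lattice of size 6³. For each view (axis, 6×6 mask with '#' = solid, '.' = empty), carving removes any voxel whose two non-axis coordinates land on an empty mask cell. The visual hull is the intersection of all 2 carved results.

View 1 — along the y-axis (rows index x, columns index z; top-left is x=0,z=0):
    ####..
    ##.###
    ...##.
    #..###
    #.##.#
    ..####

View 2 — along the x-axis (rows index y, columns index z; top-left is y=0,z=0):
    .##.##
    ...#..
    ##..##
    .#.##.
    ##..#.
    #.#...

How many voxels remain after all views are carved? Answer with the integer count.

initial block: 6^3 = 216
step 1: project along y, AND mask (23/36) → |grid| = 138
step 2: project along x, AND mask (17/36) → |grid| = 62

remaining voxels: 62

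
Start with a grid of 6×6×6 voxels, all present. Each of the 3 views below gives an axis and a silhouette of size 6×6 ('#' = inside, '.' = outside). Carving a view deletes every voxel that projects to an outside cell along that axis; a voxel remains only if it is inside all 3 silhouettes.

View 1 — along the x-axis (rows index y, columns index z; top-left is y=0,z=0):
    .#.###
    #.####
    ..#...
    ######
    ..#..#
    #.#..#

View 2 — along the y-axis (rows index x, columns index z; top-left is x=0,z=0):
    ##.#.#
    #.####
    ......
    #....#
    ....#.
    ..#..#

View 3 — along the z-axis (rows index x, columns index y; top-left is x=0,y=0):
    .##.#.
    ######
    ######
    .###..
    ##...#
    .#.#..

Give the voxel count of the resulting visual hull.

before carving: 216 voxels (6×6×6)
after view 1 [x-axis, 21 of 36 cells solid] → remaining = 126
after view 2 [y-axis, 14 of 36 cells solid] → remaining = 53
after view 3 [z-axis, 23 of 36 cells solid] → remaining = 33

voxel count = 33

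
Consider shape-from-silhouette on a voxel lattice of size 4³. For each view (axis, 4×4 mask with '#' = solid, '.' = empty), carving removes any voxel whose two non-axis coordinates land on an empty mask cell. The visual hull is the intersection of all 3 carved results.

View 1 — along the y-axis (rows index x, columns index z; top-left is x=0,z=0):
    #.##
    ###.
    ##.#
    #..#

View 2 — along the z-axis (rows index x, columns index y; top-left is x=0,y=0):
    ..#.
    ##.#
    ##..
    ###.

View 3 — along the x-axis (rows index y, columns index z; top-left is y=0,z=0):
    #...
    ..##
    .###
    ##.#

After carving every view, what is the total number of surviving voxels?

start: 4×4×4 = 64 voxels
carve view 1 (along y, XZ-mask fill 11/16): 44 voxels remain
carve view 2 (along z, XY-mask fill 9/16): 24 voxels remain
carve view 3 (along x, YZ-mask fill 9/16): 11 voxels remain

remaining voxels: 11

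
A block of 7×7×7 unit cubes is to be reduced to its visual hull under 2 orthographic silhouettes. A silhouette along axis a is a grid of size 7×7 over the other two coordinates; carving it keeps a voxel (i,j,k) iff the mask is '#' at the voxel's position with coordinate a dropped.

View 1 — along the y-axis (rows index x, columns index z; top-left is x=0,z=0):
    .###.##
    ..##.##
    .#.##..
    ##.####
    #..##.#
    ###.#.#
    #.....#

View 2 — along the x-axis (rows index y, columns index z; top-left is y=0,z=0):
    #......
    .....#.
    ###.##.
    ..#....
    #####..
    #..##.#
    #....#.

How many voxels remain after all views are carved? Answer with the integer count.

voxel count = 74

initial block: 7^3 = 343
after view 1 [y-axis, 29 of 49 cells solid] → remaining = 203
after view 2 [x-axis, 19 of 49 cells solid] → remaining = 74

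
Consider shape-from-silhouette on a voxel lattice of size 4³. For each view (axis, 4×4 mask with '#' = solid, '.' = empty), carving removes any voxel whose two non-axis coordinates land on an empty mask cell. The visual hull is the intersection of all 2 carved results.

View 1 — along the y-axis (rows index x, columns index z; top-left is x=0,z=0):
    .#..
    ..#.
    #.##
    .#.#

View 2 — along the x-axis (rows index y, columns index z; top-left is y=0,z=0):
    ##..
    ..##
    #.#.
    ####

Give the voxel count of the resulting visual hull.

remaining voxels: 17

before carving: 64 voxels (4×4×4)
[1] y-view keeps 7 columns → grid now 28
[2] x-view keeps 10 columns → grid now 17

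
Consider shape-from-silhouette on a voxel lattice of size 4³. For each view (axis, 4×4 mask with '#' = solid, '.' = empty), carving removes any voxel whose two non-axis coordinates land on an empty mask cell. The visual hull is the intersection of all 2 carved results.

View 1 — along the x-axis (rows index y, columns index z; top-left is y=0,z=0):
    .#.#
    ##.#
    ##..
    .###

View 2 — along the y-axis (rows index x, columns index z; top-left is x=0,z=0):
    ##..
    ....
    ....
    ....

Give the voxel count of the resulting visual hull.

|visual hull| = 6

start: 4×4×4 = 64 voxels
V1 x: intersect with YZ mask (10 set) -- 40 left
V2 y: intersect with XZ mask (2 set) -- 6 left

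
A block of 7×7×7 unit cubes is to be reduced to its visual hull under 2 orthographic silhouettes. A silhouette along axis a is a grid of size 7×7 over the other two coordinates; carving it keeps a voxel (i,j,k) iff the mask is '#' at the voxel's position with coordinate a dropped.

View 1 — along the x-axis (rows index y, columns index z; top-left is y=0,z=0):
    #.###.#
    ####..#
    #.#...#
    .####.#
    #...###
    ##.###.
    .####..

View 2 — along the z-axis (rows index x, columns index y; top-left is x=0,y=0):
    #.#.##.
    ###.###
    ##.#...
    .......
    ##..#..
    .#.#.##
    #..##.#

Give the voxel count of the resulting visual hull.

full grid |V| = 343
  1. axis=0 (YZ plane), |mask|=31  ⇒  voxels=217
  2. axis=2 (XY plane), |mask|=24  ⇒  voxels=109

voxel count = 109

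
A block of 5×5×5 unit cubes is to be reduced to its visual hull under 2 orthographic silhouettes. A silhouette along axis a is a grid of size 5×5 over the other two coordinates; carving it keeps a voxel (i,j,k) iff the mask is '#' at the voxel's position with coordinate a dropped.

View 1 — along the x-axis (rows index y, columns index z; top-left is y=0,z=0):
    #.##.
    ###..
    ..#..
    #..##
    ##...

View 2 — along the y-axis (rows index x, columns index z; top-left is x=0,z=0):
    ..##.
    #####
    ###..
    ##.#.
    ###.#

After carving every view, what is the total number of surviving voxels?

voxel count = 44

start: 5×5×5 = 125 voxels
carve view 1 (along x, YZ-mask fill 12/25): 60 voxels remain
carve view 2 (along y, XZ-mask fill 17/25): 44 voxels remain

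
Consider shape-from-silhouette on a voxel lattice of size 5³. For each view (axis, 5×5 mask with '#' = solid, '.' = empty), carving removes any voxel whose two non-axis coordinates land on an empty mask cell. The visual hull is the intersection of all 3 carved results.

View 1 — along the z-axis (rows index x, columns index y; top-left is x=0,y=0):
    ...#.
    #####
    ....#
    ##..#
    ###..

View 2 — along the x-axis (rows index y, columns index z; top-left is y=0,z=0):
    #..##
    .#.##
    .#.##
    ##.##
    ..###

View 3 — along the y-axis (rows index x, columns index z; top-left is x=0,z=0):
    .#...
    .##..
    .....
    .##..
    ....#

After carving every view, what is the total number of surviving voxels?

|visual hull| = 10

initial block: 5^3 = 125
  1. axis=2 (XY plane), |mask|=13  ⇒  voxels=65
  2. axis=0 (YZ plane), |mask|=16  ⇒  voxels=41
  3. axis=1 (XZ plane), |mask|=6  ⇒  voxels=10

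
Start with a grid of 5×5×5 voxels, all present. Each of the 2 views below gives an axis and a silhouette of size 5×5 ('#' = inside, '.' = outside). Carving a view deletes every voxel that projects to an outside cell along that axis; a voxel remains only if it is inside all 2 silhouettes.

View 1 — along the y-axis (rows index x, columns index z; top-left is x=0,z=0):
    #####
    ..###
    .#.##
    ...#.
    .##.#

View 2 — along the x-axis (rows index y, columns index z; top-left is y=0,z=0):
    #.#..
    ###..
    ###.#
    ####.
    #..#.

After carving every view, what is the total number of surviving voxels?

voxel count = 38

before carving: 125 voxels (5×5×5)
[1] y-view keeps 15 columns → grid now 75
[2] x-view keeps 15 columns → grid now 38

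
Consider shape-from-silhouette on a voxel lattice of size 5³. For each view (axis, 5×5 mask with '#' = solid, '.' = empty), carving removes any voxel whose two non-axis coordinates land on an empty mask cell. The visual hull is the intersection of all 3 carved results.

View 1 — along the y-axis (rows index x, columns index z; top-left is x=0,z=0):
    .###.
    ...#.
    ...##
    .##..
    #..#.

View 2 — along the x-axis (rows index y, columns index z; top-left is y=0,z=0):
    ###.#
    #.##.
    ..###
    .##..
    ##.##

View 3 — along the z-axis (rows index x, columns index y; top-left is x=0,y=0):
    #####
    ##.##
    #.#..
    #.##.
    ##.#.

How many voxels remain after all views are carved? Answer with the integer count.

before carving: 125 voxels (5×5×5)
  1. axis=1 (XZ plane), |mask|=10  ⇒  voxels=50
  2. axis=0 (YZ plane), |mask|=16  ⇒  voxels=32
  3. axis=2 (XY plane), |mask|=17  ⇒  voxels=23

|visual hull| = 23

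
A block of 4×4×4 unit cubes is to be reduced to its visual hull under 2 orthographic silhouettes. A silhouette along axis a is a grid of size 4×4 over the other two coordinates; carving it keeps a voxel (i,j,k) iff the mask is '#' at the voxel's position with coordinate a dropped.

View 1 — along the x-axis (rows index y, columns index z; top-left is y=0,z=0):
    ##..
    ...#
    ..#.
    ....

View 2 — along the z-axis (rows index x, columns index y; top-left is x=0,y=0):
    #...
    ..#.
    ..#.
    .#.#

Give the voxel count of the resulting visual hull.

voxel count = 5

initial block: 4^3 = 64
carve view 1 (along x, YZ-mask fill 4/16): 16 voxels remain
carve view 2 (along z, XY-mask fill 5/16): 5 voxels remain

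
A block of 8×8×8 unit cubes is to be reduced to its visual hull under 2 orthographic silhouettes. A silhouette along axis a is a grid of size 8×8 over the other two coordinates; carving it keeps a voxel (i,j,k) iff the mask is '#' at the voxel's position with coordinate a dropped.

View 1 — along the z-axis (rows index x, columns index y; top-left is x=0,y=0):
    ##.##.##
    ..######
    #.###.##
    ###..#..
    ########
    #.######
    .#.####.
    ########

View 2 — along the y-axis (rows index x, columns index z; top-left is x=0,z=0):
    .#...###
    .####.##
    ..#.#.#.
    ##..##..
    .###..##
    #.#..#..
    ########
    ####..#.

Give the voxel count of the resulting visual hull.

full grid |V| = 512
step 1: project along z, AND mask (50/64) → |grid| = 400
step 2: project along y, AND mask (38/64) → |grid| = 235

235 voxels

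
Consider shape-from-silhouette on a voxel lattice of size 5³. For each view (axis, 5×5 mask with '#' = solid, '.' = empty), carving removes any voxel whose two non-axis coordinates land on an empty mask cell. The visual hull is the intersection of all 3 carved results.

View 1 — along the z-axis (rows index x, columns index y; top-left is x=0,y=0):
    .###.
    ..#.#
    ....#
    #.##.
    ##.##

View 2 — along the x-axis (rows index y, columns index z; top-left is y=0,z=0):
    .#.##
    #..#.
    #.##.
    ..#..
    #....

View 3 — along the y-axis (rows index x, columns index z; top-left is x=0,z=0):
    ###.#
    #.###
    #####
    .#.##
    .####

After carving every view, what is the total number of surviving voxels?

voxel count = 18

initial block: 5^3 = 125
after view 1 [z-axis, 13 of 25 cells solid] → remaining = 65
after view 2 [x-axis, 10 of 25 cells solid] → remaining = 25
after view 3 [y-axis, 20 of 25 cells solid] → remaining = 18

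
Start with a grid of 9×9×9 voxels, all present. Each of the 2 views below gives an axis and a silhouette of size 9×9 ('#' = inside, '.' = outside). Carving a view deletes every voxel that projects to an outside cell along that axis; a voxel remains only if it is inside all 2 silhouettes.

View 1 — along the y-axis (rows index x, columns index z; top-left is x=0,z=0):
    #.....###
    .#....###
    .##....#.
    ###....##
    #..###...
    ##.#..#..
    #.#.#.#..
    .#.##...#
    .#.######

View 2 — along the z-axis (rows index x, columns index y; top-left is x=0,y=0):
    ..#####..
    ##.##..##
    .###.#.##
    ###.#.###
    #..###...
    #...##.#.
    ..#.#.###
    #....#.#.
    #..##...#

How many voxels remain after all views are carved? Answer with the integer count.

voxel count = 189

initial block: 9^3 = 729
step 1: project along y, AND mask (39/81) → |grid| = 351
step 2: project along z, AND mask (44/81) → |grid| = 189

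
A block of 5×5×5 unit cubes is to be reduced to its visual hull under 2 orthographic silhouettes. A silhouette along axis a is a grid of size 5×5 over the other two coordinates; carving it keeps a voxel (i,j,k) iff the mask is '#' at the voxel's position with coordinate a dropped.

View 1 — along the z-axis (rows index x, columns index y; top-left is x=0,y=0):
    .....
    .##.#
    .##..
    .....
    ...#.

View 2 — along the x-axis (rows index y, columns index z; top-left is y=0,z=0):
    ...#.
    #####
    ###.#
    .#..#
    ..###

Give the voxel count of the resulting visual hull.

initial block: 5^3 = 125
V1 z: intersect with XY mask (6 set) -- 30 left
V2 x: intersect with YZ mask (15 set) -- 23 left

remaining voxels: 23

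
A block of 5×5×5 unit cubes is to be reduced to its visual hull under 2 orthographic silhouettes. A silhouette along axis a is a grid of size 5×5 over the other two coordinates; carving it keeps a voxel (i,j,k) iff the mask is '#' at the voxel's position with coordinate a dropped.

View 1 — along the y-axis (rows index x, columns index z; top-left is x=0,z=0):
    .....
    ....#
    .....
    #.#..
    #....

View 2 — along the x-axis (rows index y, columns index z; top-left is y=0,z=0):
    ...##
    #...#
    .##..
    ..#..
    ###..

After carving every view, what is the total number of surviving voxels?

full grid |V| = 125
[1] y-view keeps 4 columns → grid now 20
[2] x-view keeps 10 columns → grid now 9

|visual hull| = 9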